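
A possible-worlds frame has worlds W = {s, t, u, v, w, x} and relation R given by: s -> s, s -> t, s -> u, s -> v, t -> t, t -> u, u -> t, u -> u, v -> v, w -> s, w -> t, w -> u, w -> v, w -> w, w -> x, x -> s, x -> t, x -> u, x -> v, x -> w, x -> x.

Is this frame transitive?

Yes

Transitive: yes — every two-step R-path is closed by a direct edge.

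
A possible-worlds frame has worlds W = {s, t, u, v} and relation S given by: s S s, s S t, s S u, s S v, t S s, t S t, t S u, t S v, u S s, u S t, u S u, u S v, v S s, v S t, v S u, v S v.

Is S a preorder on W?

Reflexive: yes — every world is S-related to itself.
Transitive: yes — every two-step S-path is closed by a direct edge.
So S is a preorder.

Yes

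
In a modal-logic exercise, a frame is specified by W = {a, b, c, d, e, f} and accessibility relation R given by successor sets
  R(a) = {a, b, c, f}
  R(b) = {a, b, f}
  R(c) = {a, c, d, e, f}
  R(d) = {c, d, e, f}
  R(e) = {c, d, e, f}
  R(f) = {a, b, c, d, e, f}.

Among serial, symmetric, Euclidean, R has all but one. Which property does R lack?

Euclidean

Serial: yes — every world has a successor (e.g. a R a).
Symmetric: yes — every pair in R has its reverse in R.
Euclidean: no — a R b and a R c, but not b R c.
Only Euclidean fails.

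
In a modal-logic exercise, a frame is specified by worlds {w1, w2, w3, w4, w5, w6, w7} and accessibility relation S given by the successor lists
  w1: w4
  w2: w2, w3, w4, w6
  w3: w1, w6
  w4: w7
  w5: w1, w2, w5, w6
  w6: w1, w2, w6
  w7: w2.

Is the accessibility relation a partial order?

Reflexive: no — w1 is not related to itself.
Transitive: no — w1 S w4 and w4 S w7, but not w1 S w7.
Antisymmetric: no — w2 S w6 and w6 S w2 with w2 ≠ w6.
So S is not a partial order.

No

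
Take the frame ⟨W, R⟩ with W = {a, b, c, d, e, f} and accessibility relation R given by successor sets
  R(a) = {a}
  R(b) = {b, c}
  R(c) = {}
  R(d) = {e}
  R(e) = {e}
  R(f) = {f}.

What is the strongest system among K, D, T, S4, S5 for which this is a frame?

K

Serial (axiom D): no — c has no R-successor.
Reflexive (axiom T): no — c is not related to itself.
Transitive (axiom 4): yes — every two-step R-path is closed by a direct edge.
Euclidean (axiom 5): no — b R c and b R b, but not c R b.
So F validates K; D would additionally require R to be serial. The strongest is K.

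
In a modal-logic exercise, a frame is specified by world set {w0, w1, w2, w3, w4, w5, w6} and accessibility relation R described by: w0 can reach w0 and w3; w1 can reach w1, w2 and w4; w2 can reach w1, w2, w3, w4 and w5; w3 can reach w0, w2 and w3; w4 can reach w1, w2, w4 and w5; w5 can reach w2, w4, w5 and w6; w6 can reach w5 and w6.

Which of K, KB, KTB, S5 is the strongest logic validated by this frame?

Symmetric (axiom B): yes — every pair in R has its reverse in R.
Reflexive (axiom T): yes — every world is R-related to itself.
Euclidean (axiom 5): no — w2 R w1 and w2 R w3, but not w1 R w3.
So F validates K, KB, KTB; S5 would additionally require R to be Euclidean. The strongest is KTB.

KTB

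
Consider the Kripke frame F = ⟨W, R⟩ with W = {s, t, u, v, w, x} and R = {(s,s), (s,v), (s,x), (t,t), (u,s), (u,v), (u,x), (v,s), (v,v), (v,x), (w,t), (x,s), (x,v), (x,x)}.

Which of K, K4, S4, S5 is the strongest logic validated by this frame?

K4

Transitive (axiom 4): yes — every two-step R-path is closed by a direct edge.
Reflexive (axiom T): no — u is not related to itself.
Euclidean (axiom 5): yes — any two successors of a common world are R-related.
So F validates K, K4; S4 would additionally require R to be reflexive. The strongest is K4.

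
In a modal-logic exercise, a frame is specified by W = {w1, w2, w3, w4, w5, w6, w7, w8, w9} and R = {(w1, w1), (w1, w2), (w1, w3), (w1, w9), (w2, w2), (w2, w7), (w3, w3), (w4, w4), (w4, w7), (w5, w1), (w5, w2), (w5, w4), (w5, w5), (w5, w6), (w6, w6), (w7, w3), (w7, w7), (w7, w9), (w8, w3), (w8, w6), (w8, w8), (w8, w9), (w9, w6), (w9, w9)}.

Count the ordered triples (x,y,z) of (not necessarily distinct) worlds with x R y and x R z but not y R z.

Enumerating: (w1,w2,w1), (w1,w2,w3), (w1,w2,w9), (w1,w3,w1), (w1,w3,w2), (w1,w3,w9), (w1,w9,w1), (w1,w9,w2), (w1,w9,w3), (w2,w7,w2), (w4,w7,w4), (w5,w1,w4), … and 27 more.
Total: 39.

39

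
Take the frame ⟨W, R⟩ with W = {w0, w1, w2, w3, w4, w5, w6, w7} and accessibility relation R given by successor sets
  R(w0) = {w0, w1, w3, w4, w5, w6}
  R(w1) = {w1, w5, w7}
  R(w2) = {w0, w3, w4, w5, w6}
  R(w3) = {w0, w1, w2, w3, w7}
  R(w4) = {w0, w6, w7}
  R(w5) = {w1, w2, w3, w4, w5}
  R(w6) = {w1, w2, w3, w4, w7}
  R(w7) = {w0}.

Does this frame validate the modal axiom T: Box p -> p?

No

By correspondence theory, T is valid on a frame iff R is reflexive.
Reflexive: no — w2 is not related to itself.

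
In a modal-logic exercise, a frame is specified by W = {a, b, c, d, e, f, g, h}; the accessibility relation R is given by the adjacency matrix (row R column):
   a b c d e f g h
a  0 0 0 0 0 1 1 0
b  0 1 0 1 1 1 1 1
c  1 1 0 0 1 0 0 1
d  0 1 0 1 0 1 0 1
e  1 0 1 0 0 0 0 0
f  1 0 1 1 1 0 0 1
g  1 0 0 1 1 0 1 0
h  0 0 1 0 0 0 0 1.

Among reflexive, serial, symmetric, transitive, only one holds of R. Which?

serial

Reflexive: no — a is not related to itself.
Serial: yes — every world has a successor (e.g. a R f).
Symmetric: no — b R e but not e R b.
Transitive: no — a R f and f R c, but not a R c.
Only serial holds.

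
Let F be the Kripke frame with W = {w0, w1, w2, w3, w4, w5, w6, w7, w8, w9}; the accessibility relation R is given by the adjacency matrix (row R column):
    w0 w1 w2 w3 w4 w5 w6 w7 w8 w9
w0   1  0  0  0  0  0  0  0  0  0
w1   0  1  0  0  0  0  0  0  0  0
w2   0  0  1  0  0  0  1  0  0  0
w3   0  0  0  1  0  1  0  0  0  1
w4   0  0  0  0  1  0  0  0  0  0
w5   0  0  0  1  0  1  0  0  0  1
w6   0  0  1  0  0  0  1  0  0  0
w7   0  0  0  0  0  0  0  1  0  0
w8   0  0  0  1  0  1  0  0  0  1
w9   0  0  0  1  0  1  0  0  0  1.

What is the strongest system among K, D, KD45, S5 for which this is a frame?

Serial (axiom D): yes — every world has a successor (e.g. w0 R w0).
Euclidean (axiom 5): yes — any two successors of a common world are R-related.
Transitive (axiom 4): yes — every two-step R-path is closed by a direct edge.
Reflexive (axiom T): no — w8 is not related to itself.
So F validates K, D, KD45; S5 would additionally require R to be reflexive. The strongest is KD45.

KD45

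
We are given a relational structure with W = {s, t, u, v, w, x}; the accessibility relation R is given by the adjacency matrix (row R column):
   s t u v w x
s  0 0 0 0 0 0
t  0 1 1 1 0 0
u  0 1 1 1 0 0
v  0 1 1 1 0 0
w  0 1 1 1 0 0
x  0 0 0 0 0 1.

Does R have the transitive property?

Transitive: yes — every two-step R-path is closed by a direct edge.

Yes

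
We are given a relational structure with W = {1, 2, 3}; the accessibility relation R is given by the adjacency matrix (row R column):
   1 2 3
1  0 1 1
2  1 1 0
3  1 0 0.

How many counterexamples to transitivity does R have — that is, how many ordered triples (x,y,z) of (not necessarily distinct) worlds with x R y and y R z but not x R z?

Enumerating: (1,2,1), (1,3,1), (2,1,3), (3,1,2), (3,1,3).

5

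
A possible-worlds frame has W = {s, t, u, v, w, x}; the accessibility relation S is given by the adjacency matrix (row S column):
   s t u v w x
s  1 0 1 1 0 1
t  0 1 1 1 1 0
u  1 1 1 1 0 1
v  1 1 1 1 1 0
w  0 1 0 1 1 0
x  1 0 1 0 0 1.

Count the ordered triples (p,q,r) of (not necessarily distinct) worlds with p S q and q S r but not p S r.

16

Enumerating: (s,u,t), (s,v,t), (s,v,w), (t,u,s), (t,u,x), (t,v,s), (u,t,w), (u,v,w), (v,s,x), (v,u,x), (w,t,u), (w,v,s), (w,v,u), (x,s,v), (x,u,t), (x,u,v).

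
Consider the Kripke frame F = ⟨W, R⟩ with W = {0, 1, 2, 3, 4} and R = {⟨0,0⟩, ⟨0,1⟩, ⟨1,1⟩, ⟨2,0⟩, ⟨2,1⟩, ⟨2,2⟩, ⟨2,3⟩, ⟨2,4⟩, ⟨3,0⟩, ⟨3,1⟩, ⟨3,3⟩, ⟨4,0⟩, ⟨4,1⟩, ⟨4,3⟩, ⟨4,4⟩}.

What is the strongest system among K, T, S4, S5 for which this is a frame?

Reflexive (axiom T): yes — every world is R-related to itself.
Transitive (axiom 4): yes — every two-step R-path is closed by a direct edge.
Euclidean (axiom 5): no — 2 R 0 and 2 R 3, but not 0 R 3.
So F validates K, T, S4; S5 would additionally require R to be Euclidean. The strongest is S4.

S4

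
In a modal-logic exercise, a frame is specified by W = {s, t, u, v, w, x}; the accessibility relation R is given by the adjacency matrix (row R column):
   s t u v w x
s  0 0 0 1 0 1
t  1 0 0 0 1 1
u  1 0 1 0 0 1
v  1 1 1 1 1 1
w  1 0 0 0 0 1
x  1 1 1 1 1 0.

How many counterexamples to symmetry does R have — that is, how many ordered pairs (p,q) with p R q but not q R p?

7

Enumerating: (t,s), (t,w), (u,s), (v,t), (v,u), (v,w), (w,s).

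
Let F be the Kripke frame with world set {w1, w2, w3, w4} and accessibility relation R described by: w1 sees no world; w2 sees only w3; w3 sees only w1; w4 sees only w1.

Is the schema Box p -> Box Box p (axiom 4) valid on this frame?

By correspondence theory, 4 is valid on a frame iff R is transitive.
Transitive: no — w2 R w3 and w3 R w1, but not w2 R w1.

No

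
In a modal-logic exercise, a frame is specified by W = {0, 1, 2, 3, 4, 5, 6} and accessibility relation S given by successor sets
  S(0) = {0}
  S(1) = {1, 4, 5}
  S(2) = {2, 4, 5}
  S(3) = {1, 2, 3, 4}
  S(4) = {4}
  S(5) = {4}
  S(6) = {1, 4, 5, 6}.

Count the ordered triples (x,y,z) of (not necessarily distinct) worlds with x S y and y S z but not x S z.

2

Enumerating: (3,1,5), (3,2,5).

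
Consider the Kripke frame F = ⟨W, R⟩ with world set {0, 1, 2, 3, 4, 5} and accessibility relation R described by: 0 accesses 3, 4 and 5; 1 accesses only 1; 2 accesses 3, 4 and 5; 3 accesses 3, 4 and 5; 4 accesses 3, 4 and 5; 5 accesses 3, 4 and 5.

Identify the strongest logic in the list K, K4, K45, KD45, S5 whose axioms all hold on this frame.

KD45

Transitive (axiom 4): yes — every two-step R-path is closed by a direct edge.
Euclidean (axiom 5): yes — any two successors of a common world are R-related.
Serial (axiom D): yes — every world has a successor (e.g. 0 R 3).
Reflexive (axiom T): no — 0 is not related to itself.
So F validates K, K4, K45, KD45; S5 would additionally require R to be reflexive. The strongest is KD45.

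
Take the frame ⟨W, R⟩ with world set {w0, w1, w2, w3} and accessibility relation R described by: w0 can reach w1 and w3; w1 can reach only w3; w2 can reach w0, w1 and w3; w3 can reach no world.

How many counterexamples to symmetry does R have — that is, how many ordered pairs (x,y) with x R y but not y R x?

6

Enumerating: (w0,w1), (w0,w3), (w1,w3), (w2,w0), (w2,w1), (w2,w3).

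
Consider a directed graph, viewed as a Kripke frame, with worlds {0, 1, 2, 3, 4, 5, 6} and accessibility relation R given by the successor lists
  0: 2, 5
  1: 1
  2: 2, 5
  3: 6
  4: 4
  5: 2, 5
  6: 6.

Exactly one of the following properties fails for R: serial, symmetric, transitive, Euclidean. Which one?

Serial: yes — every world has a successor (e.g. 0 R 2).
Symmetric: no — 0 R 2 but not 2 R 0.
Transitive: yes — every two-step R-path is closed by a direct edge.
Euclidean: yes — any two successors of a common world are R-related.
Only symmetric fails.

symmetric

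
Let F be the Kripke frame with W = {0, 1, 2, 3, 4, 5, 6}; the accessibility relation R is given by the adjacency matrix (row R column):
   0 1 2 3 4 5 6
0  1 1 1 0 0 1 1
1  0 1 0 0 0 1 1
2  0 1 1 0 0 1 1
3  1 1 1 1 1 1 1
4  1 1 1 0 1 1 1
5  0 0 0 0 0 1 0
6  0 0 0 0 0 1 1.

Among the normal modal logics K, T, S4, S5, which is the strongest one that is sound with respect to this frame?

S4

Reflexive (axiom T): yes — every world is R-related to itself.
Transitive (axiom 4): yes — every two-step R-path is closed by a direct edge.
Euclidean (axiom 5): no — 0 R 1 and 0 R 2, but not 1 R 2.
So F validates K, T, S4; S5 would additionally require R to be Euclidean. The strongest is S4.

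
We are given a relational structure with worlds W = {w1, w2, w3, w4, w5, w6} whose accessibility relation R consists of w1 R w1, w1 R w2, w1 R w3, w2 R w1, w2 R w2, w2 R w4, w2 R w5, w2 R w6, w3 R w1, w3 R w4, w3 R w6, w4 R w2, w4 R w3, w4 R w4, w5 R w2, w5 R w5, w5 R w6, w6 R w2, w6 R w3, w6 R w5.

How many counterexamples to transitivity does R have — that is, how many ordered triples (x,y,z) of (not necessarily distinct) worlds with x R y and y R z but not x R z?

30

Enumerating: (w1,w2,w4), (w1,w2,w5), (w1,w2,w6), (w1,w3,w4), (w1,w3,w6), (w2,w1,w3), (w2,w4,w3), (w2,w6,w3), (w3,w1,w2), (w3,w1,w3), (w3,w4,w2), (w3,w4,w3), … and 18 more.
Total: 30.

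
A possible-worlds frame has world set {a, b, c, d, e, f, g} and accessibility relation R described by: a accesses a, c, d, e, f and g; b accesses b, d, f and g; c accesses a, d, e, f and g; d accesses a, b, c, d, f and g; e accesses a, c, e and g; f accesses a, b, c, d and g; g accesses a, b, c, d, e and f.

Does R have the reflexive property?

No

Reflexive: no — c is not related to itself.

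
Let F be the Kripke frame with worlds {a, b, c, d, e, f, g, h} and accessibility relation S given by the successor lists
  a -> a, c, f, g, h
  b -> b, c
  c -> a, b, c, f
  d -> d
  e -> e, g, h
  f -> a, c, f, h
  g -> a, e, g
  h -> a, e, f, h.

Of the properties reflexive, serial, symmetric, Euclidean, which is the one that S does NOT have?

Euclidean

Reflexive: yes — every world is S-related to itself.
Serial: yes — every world has a successor (e.g. a S a).
Symmetric: yes — every pair in S has its reverse in S.
Euclidean: no — a S c and a S g, but not c S g.
Only Euclidean fails.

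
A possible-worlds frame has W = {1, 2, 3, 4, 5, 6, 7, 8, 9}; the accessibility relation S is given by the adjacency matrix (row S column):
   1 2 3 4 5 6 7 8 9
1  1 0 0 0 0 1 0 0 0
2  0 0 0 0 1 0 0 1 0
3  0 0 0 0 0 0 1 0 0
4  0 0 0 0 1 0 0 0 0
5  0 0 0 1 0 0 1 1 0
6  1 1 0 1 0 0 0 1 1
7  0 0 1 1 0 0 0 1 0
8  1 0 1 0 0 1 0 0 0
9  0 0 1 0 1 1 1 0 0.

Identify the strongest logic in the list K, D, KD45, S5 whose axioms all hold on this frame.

D

Serial (axiom D): yes — every world has a successor (e.g. 1 S 1).
Euclidean (axiom 5): no — 2 S 8 and 2 S 5, but not 8 S 5.
Transitive (axiom 4): no — 1 S 6 and 6 S 2, but not 1 S 2.
Reflexive (axiom T): no — 2 is not related to itself.
So F validates K, D; KD45 would additionally require S to be Euclidean and transitive. The strongest is D.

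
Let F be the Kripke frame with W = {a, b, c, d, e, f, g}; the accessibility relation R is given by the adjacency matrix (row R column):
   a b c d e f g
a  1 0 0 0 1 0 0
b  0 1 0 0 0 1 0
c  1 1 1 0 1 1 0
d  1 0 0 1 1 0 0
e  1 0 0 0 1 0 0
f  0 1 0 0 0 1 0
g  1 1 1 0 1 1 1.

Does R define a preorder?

Yes

Reflexive: yes — every world is R-related to itself.
Transitive: yes — every two-step R-path is closed by a direct edge.
So R is a preorder.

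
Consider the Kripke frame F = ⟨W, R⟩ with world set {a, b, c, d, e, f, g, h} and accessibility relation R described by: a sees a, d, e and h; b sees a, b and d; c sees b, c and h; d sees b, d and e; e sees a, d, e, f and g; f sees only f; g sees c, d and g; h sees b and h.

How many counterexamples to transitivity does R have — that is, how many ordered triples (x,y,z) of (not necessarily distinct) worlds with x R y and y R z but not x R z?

Enumerating: (a,d,b), (a,e,f), (a,e,g), (a,h,b), (b,a,e), (b,a,h), (b,d,e), (c,b,a), (c,b,d), (d,b,a), (d,e,a), (d,e,f), … and 10 more.
Total: 22.

22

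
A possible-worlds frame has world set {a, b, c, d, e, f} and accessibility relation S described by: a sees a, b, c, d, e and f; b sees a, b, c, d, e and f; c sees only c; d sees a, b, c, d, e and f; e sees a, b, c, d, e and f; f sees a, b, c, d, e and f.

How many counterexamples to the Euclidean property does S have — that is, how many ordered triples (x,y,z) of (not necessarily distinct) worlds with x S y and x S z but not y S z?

Enumerating: (a,c,a), (a,c,b), (a,c,d), (a,c,e), (a,c,f), (b,c,a), (b,c,b), (b,c,d), (b,c,e), (b,c,f), (d,c,a), (d,c,b), … and 13 more.
Total: 25.

25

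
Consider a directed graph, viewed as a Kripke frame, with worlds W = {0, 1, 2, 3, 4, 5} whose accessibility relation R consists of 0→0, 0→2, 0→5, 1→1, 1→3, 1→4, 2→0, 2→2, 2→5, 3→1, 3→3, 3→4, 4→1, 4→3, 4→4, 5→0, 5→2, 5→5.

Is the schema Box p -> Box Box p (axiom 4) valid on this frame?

Yes

The schema 4 characterises exactly the transitive frames.
Transitive: yes — every two-step R-path is closed by a direct edge.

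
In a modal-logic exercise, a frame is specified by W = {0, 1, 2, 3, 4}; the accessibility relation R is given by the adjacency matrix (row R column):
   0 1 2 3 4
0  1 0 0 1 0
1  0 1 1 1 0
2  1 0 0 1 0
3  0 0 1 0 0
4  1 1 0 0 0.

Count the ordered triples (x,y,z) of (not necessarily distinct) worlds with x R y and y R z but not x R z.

8

Enumerating: (0,3,2), (1,2,0), (2,3,2), (3,2,0), (3,2,3), (4,0,3), (4,1,2), (4,1,3).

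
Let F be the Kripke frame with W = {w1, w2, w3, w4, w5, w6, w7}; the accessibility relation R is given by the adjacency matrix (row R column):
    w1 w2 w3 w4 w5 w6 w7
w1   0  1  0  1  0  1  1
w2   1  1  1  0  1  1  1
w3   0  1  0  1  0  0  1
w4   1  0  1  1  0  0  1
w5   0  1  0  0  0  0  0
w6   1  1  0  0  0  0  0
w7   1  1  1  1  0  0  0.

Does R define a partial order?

Reflexive: no — w1 is not related to itself.
Transitive: no — w1 R w2 and w2 R w3, but not w1 R w3.
Antisymmetric: no — w1 R w2 and w2 R w1 with w1 ≠ w2.
So R is not a partial order.

No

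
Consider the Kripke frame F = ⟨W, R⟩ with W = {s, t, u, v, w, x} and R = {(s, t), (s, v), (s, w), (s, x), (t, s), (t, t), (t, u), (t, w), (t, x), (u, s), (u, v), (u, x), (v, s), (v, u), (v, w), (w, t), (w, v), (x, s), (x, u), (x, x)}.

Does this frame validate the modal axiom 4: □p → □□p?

Axiom 4 corresponds to the accessibility relation being transitive.
Transitive: no — s R t and t R u, but not s R u.

No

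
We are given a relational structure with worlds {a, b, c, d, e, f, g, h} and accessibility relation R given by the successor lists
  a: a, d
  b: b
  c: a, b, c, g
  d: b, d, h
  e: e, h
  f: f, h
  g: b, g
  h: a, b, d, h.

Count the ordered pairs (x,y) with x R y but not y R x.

Enumerating: (a,d), (c,a), (c,b), (c,g), (d,b), (e,h), (f,h), (g,b), (h,a), (h,b).

10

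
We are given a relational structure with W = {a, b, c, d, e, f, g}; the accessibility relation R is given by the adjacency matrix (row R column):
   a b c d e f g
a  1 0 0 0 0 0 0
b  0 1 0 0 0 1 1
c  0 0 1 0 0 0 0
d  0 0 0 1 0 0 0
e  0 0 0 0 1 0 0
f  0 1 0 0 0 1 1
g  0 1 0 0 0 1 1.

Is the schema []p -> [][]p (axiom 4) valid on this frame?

The schema 4 characterises exactly the transitive frames.
Transitive: yes — every two-step R-path is closed by a direct edge.

Yes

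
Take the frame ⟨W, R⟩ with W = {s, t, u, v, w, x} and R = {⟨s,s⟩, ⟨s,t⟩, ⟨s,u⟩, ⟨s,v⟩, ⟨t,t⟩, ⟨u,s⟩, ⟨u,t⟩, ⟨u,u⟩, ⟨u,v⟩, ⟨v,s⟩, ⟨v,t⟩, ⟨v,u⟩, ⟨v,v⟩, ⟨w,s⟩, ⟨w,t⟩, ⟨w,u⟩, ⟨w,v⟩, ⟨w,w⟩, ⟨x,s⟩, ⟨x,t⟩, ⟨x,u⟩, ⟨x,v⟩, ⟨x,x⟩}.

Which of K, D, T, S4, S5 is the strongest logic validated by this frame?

Serial (axiom D): yes — every world has a successor (e.g. s R s).
Reflexive (axiom T): yes — every world is R-related to itself.
Transitive (axiom 4): yes — every two-step R-path is closed by a direct edge.
Euclidean (axiom 5): no — s R t and s R u, but not t R u.
So F validates K, D, T, S4; S5 would additionally require R to be Euclidean. The strongest is S4.

S4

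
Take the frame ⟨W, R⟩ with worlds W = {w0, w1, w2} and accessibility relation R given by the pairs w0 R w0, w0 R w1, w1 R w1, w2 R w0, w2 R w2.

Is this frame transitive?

No

Transitive: no — w2 R w0 and w0 R w1, but not w2 R w1.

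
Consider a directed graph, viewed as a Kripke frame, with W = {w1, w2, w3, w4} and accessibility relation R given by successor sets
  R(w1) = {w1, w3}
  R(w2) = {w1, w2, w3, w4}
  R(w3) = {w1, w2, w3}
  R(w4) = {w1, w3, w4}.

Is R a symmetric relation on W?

No

Symmetric: no — w2 R w1 but not w1 R w2.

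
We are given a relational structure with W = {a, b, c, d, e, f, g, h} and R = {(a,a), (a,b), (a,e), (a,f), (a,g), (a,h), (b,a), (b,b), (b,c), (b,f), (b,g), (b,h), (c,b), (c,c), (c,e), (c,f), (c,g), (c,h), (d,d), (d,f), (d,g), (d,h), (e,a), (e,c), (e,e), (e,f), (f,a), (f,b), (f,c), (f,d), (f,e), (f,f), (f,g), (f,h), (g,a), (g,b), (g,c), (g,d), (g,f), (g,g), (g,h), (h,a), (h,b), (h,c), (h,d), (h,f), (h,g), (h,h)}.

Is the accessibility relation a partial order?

Reflexive: yes — every world is R-related to itself.
Transitive: no — a R b and b R c, but not a R c.
Antisymmetric: no — a R b and b R a with a ≠ b.
So R is not a partial order.

No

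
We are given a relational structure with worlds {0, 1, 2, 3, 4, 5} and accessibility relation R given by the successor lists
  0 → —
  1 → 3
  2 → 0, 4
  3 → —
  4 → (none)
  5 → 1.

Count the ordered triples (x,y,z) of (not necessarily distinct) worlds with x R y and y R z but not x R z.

1

Enumerating: (5,1,3).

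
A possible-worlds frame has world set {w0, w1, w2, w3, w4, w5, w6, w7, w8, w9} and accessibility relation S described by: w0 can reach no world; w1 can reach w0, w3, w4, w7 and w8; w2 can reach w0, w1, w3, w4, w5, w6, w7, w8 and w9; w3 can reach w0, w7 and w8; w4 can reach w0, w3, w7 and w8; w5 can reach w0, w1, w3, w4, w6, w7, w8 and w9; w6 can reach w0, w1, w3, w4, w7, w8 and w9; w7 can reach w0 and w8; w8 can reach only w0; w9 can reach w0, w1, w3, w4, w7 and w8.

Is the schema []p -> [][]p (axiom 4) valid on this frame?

Yes

By correspondence theory, 4 is valid on a frame iff S is transitive.
Transitive: yes — every two-step S-path is closed by a direct edge.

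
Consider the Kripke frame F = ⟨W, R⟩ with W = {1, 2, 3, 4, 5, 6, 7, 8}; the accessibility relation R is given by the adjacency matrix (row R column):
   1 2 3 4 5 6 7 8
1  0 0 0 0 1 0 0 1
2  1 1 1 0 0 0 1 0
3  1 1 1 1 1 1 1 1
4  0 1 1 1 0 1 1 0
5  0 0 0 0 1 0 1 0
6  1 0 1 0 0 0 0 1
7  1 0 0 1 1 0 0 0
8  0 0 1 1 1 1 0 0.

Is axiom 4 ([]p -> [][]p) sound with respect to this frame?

No

The schema 4 characterises exactly the transitive frames.
Transitive: no — 1 R 5 and 5 R 7, but not 1 R 7.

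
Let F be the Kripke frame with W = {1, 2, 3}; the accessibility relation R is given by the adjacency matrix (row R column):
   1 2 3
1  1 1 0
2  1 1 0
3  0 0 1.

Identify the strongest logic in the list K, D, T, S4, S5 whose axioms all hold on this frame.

S5

Serial (axiom D): yes — every world has a successor (e.g. 1 R 1).
Reflexive (axiom T): yes — every world is R-related to itself.
Transitive (axiom 4): yes — every two-step R-path is closed by a direct edge.
Euclidean (axiom 5): yes — any two successors of a common world are R-related.
So F validates K, D, T, S4, S5. The strongest is S5.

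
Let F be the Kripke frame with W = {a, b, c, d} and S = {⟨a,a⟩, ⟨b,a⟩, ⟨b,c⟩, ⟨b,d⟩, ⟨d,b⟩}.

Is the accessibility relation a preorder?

No

Reflexive: no — b is not related to itself.
Transitive: no — d S b and b S a, but not d S a.
So S is not a preorder.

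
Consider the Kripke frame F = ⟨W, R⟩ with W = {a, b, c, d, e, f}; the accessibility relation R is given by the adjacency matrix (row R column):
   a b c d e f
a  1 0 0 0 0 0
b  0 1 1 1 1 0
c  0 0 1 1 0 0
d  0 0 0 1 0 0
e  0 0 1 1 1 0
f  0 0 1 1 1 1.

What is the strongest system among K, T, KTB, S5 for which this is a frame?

T

Reflexive (axiom T): yes — every world is R-related to itself.
Symmetric (axiom B): no — b R c but not c R b.
Euclidean (axiom 5): no — b R c and b R e, but not c R e.
So F validates K, T; KTB would additionally require R to be symmetric. The strongest is T.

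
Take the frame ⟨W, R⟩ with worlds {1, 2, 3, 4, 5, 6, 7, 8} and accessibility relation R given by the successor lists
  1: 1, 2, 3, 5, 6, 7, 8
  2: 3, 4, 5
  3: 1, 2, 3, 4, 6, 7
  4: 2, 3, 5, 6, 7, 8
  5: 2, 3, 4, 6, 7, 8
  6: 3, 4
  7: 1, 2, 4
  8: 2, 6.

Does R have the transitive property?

No

Transitive: no — 1 R 2 and 2 R 4, but not 1 R 4.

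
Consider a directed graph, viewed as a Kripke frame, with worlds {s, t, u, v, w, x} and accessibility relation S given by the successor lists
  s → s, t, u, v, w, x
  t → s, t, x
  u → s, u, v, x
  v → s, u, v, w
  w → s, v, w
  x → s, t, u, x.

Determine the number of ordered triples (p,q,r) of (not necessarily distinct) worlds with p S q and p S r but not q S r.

Enumerating: (s,t,u), (s,t,v), (s,t,w), (s,u,t), (s,u,w), (s,v,t), (s,v,x), (s,w,t), (s,w,u), (s,w,x), (s,x,v), (s,x,w), (u,v,x), (u,x,v), (v,u,w), (v,w,u), (x,t,u), (x,u,t).

18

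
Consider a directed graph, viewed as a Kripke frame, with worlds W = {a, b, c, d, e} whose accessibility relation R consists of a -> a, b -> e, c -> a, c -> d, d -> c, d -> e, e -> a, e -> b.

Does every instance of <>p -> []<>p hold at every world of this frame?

No

By correspondence theory, 5 is valid on a frame iff R is Euclidean.
Euclidean: no — c R a and c R d, but not a R d.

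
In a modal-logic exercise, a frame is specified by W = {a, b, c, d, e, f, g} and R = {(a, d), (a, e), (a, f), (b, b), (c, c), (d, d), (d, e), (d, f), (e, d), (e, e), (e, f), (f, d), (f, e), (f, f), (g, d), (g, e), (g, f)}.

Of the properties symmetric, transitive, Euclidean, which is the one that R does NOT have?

Symmetric: no — a R d but not d R a.
Transitive: yes — every two-step R-path is closed by a direct edge.
Euclidean: yes — any two successors of a common world are R-related.
Only symmetric fails.

symmetric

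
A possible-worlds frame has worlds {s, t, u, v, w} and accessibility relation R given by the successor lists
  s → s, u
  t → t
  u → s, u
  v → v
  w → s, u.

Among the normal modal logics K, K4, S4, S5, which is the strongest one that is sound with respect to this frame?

K4

Transitive (axiom 4): yes — every two-step R-path is closed by a direct edge.
Reflexive (axiom T): no — w is not related to itself.
Euclidean (axiom 5): yes — any two successors of a common world are R-related.
So F validates K, K4; S4 would additionally require R to be reflexive. The strongest is K4.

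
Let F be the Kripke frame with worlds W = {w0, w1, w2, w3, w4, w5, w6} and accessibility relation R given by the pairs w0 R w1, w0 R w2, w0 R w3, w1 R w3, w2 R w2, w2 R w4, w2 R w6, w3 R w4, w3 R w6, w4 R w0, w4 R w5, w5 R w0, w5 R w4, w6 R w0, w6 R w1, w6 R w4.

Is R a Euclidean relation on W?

No

Euclidean: no — w0 R w1 and w0 R w2, but not w1 R w2.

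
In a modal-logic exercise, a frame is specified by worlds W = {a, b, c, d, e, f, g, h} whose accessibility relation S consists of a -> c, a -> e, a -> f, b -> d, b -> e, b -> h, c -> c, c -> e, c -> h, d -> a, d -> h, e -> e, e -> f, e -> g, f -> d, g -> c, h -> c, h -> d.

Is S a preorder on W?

Reflexive: no — a is not related to itself.
Transitive: no — a S c and c S h, but not a S h.
So S is not a preorder.

No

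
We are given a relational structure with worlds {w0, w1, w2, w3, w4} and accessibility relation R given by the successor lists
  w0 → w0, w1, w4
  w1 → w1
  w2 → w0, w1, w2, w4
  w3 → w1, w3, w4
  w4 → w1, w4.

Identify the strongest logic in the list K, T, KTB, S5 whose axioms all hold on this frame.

T

Reflexive (axiom T): yes — every world is R-related to itself.
Symmetric (axiom B): no — w0 R w1 but not w1 R w0.
Euclidean (axiom 5): no — w0 R w1 and w0 R w4, but not w1 R w4.
So F validates K, T; KTB would additionally require R to be symmetric. The strongest is T.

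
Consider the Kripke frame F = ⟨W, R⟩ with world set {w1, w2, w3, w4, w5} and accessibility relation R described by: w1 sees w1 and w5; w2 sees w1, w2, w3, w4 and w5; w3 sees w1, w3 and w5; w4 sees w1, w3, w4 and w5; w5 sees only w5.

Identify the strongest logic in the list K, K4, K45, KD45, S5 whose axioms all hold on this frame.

K4

Transitive (axiom 4): yes — every two-step R-path is closed by a direct edge.
Euclidean (axiom 5): no — w2 R w1 and w2 R w3, but not w1 R w3.
Serial (axiom D): yes — every world has a successor (e.g. w1 R w1).
Reflexive (axiom T): yes — every world is R-related to itself.
So F validates K, K4; K45 would additionally require R to be Euclidean. The strongest is K4.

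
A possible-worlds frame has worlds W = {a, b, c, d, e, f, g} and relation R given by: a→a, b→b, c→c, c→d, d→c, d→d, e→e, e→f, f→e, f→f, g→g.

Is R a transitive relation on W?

Transitive: yes — every two-step R-path is closed by a direct edge.

Yes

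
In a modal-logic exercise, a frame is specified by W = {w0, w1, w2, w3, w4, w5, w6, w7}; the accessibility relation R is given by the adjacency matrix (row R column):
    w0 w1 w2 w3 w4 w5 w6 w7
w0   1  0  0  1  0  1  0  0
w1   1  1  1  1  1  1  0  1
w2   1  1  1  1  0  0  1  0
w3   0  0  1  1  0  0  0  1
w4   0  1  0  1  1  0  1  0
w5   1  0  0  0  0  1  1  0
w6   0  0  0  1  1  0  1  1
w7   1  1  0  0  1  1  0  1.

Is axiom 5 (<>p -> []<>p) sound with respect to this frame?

No

By correspondence theory, 5 is valid on a frame iff R is Euclidean.
Euclidean: no — w0 R w3 and w0 R w5, but not w3 R w5.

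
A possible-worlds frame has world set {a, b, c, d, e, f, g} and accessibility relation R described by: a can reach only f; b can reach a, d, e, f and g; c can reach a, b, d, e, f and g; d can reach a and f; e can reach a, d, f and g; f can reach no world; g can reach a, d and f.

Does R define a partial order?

No

Reflexive: no — a is not related to itself.
Transitive: yes — every two-step R-path is closed by a direct edge.
Antisymmetric: yes — no distinct pair is related both ways.
So R is not a partial order.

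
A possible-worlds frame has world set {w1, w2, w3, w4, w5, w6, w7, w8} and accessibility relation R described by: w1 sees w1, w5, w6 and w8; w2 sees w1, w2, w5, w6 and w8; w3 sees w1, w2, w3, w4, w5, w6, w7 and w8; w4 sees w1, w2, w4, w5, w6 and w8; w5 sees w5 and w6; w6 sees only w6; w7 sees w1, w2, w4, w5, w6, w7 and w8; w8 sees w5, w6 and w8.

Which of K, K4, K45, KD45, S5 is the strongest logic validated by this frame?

K4

Transitive (axiom 4): yes — every two-step R-path is closed by a direct edge.
Euclidean (axiom 5): no — w1 R w5 and w1 R w8, but not w5 R w8.
Serial (axiom D): yes — every world has a successor (e.g. w1 R w1).
Reflexive (axiom T): yes — every world is R-related to itself.
So F validates K, K4; K45 would additionally require R to be Euclidean. The strongest is K4.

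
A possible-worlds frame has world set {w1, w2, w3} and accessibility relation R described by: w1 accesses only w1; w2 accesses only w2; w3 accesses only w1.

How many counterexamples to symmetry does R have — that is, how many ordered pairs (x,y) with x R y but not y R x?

Enumerating: (w3,w1).

1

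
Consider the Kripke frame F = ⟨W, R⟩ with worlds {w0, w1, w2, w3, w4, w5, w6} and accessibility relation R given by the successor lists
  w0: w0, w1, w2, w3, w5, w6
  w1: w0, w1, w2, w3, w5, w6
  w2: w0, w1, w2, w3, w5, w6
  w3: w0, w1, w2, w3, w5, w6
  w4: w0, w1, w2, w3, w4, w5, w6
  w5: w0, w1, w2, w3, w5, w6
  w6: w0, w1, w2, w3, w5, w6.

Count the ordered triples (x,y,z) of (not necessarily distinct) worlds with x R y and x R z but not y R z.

Enumerating: (w4,w0,w4), (w4,w1,w4), (w4,w2,w4), (w4,w3,w4), (w4,w5,w4), (w4,w6,w4).

6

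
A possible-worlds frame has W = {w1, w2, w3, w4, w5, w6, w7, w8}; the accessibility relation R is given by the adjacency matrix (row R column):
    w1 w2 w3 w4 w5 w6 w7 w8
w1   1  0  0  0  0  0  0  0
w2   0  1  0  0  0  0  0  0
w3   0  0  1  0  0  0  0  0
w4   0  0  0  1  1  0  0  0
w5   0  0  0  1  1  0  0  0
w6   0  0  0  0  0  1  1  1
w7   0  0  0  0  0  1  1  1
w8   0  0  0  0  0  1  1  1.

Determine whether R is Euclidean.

Yes

Euclidean: yes — any two successors of a common world are R-related.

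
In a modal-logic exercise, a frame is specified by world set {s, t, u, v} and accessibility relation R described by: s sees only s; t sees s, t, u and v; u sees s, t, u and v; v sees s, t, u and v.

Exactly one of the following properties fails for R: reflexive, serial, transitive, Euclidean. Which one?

Reflexive: yes — every world is R-related to itself.
Serial: yes — every world has a successor (e.g. s R s).
Transitive: yes — every two-step R-path is closed by a direct edge.
Euclidean: no — t R s and t R u, but not s R u.
Only Euclidean fails.

Euclidean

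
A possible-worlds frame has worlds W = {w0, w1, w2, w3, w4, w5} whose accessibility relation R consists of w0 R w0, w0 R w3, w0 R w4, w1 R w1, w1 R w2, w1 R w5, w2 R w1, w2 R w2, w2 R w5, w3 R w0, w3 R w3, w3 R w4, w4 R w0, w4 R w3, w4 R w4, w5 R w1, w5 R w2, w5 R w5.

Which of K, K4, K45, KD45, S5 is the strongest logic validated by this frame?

S5

Transitive (axiom 4): yes — every two-step R-path is closed by a direct edge.
Euclidean (axiom 5): yes — any two successors of a common world are R-related.
Serial (axiom D): yes — every world has a successor (e.g. w0 R w0).
Reflexive (axiom T): yes — every world is R-related to itself.
So F validates K, K4, K45, KD45, S5. The strongest is S5.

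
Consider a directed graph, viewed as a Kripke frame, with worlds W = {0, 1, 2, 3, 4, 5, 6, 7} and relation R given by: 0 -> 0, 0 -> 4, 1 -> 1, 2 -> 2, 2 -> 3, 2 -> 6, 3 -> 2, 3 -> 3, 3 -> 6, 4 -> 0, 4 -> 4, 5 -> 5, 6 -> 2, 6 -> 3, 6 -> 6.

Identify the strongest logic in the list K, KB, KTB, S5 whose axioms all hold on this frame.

Symmetric (axiom B): yes — every pair in R has its reverse in R.
Reflexive (axiom T): no — 7 is not related to itself.
Euclidean (axiom 5): yes — any two successors of a common world are R-related.
So F validates K, KB; KTB would additionally require R to be reflexive. The strongest is KB.

KB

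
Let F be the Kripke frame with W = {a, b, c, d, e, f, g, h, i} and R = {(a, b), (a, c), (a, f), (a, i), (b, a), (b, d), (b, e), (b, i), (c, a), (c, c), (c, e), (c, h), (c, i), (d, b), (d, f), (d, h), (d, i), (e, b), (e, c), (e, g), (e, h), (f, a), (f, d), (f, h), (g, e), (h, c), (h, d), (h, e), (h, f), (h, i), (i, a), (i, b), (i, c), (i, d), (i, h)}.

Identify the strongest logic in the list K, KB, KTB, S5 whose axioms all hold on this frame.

Symmetric (axiom B): yes — every pair in R has its reverse in R.
Reflexive (axiom T): no — a is not related to itself.
Euclidean (axiom 5): no — a R b and a R c, but not b R c.
So F validates K, KB; KTB would additionally require R to be reflexive. The strongest is KB.

KB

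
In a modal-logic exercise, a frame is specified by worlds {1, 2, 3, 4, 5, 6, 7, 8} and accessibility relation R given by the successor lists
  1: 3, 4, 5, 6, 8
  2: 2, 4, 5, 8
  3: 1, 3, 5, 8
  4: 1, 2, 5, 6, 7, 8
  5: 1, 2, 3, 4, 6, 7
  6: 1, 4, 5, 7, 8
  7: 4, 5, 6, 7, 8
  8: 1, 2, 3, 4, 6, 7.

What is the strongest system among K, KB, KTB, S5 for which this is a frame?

Symmetric (axiom B): yes — every pair in R has its reverse in R.
Reflexive (axiom T): no — 1 is not related to itself.
Euclidean (axiom 5): no — 1 R 3 and 1 R 4, but not 3 R 4.
So F validates K, KB; KTB would additionally require R to be reflexive. The strongest is KB.

KB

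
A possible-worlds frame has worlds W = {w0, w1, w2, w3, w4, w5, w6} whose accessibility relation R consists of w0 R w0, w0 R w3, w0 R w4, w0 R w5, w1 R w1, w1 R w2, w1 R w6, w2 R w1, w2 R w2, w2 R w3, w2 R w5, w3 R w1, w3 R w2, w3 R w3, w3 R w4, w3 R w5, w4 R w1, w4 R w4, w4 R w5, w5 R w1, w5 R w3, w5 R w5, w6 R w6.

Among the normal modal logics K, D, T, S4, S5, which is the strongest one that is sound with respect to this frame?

T

Serial (axiom D): yes — every world has a successor (e.g. w0 R w0).
Reflexive (axiom T): yes — every world is R-related to itself.
Transitive (axiom 4): no — w0 R w3 and w3 R w1, but not w0 R w1.
Euclidean (axiom 5): no — w0 R w4 and w0 R w3, but not w4 R w3.
So F validates K, D, T; S4 would additionally require R to be transitive. The strongest is T.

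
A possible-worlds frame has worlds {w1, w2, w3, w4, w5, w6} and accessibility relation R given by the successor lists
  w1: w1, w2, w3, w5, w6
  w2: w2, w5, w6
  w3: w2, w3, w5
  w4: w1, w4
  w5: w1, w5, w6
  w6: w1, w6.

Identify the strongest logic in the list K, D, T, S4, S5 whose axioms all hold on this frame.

T

Serial (axiom D): yes — every world has a successor (e.g. w1 R w1).
Reflexive (axiom T): yes — every world is R-related to itself.
Transitive (axiom 4): no — w2 R w5 and w5 R w1, but not w2 R w1.
Euclidean (axiom 5): no — w1 R w2 and w1 R w3, but not w2 R w3.
So F validates K, D, T; S4 would additionally require R to be transitive. The strongest is T.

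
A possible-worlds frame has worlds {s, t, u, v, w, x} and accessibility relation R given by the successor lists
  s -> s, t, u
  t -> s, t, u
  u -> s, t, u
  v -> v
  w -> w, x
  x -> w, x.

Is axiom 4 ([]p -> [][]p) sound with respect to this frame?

The schema 4 characterises exactly the transitive frames.
Transitive: yes — every two-step R-path is closed by a direct edge.

Yes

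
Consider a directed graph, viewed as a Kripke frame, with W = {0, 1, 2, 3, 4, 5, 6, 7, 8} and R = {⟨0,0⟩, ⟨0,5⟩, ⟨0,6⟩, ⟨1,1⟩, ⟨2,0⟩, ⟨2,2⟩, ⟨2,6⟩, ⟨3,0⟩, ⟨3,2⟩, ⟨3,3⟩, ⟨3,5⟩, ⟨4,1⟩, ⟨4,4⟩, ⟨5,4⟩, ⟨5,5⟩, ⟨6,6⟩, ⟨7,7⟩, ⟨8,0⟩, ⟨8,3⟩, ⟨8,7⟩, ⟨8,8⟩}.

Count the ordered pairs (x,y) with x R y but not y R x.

Enumerating: (0,5), (0,6), (2,0), (2,6), (3,0), (3,2), (3,5), (4,1), (5,4), (8,0), (8,3), (8,7).

12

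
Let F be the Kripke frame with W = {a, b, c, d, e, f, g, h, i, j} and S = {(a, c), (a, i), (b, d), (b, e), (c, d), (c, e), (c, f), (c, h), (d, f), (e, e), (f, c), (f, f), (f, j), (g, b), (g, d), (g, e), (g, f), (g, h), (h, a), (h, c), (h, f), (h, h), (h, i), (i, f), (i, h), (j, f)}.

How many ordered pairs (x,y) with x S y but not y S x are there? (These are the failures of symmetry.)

15

Enumerating: (a,c), (a,i), (b,d), (b,e), (c,d), (c,e), (d,f), (g,b), (g,d), (g,e), (g,f), (g,h), (h,a), (h,f), (i,f).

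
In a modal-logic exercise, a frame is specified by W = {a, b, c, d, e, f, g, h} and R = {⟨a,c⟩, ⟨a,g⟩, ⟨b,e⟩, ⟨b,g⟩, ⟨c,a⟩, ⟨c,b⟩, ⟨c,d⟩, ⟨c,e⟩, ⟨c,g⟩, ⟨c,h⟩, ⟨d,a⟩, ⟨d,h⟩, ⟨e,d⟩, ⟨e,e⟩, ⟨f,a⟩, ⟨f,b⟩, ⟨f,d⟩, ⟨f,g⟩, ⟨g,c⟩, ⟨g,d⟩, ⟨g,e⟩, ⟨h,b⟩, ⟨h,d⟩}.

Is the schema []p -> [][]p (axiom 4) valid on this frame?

No

By correspondence theory, 4 is valid on a frame iff R is transitive.
Transitive: no — a R c and c R b, but not a R b.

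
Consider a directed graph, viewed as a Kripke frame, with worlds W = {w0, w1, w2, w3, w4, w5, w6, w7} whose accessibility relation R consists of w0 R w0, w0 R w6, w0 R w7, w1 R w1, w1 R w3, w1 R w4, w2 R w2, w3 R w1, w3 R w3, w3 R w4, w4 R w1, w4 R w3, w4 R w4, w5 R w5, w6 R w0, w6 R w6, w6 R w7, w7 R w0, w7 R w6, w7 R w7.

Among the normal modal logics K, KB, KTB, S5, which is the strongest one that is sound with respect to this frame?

S5

Symmetric (axiom B): yes — every pair in R has its reverse in R.
Reflexive (axiom T): yes — every world is R-related to itself.
Euclidean (axiom 5): yes — any two successors of a common world are R-related.
So F validates K, KB, KTB, S5. The strongest is S5.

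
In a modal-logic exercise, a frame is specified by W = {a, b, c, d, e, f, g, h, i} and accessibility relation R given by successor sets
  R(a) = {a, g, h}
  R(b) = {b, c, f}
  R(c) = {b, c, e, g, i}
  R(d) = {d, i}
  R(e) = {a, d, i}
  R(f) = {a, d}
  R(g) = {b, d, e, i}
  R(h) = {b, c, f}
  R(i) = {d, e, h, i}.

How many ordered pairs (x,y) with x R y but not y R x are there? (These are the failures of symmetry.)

18

Enumerating: (a,g), (a,h), (b,f), (c,e), (c,g), (c,i), (e,a), (e,d), (f,a), (f,d), (g,b), (g,d), (g,e), (g,i), (h,b), (h,c), (h,f), (i,h).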